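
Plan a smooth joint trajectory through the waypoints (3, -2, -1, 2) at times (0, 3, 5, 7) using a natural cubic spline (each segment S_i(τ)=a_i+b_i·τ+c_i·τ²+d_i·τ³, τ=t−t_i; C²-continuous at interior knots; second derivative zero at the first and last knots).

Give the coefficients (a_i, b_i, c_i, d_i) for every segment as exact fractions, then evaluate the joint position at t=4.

Δ: Δ0=-5/3, Δ1=1/2, Δ2=3/2
row 1: diag=10, rhs=13; c'=1/5, d'=13/10
row 2: denom=8−2·1/5=38/5; d'=(6−2·13/10)/(38/5)=17/38
back: M2=17/38
back: M1=13/10−1/5·17/38=23/19
M: M0=0, M1=23/19, M2=17/38, M3=0
seg 0: a=3, c=M0/2=0, d=(M1−M0)/(6·3)=23/342, b=Δ0−h0·(2M0+M1)/6=-259/114
seg 1: a=-2, c=M1/2=23/38, d=(M2−M1)/(6·2)=-29/456, b=Δ1−h1·(2M1+M2)/6=-26/57
seg 2: a=-1, c=M2/2=17/76, d=(M3−M2)/(6·2)=-17/456, b=Δ2−h2·(2M2+M3)/6=137/114
t_q=4 → seg 1, τ=1; S=-2+-26/57·τ+23/38·τ²+-29/456·τ³=-291/152

  seg 0: a=3 b=-259/114 c=0 d=23/342
  seg 1: a=-2 b=-26/57 c=23/38 d=-29/456
  seg 2: a=-1 b=137/114 c=17/76 d=-17/456
S(4) = -291/152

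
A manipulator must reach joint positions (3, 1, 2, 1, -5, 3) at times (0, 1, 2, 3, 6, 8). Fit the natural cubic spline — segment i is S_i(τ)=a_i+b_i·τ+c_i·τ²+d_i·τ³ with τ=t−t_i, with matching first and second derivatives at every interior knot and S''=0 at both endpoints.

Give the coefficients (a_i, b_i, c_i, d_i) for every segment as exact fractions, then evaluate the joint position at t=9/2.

Δ: Δ0=-2, Δ1=1, Δ2=-1, Δ3=-2, Δ4=4
row 1: diag=4, rhs=18; c'=1/4, d'=9/2
row 2: denom=4−1·1/4=15/4; d'=(-12−1·9/2)/(15/4)=-22/5
row 3: denom=8−1·4/15=116/15; d'=(-6−1·-22/5)/(116/15)=-6/29
row 4: denom=10−3·45/116=1025/116; d'=(36−3·-6/29)/(1025/116)=4248/1025
back: M4=4248/1025
back: M3=-6/29−45/116·4248/1025=-372/205
back: M2=-22/5−4/15·-372/205=-4014/1025
back: M1=9/2−1/4·-4014/1025=5616/1025
M: M0=0, M1=5616/1025, M2=-4014/1025, M3=-372/205, M4=4248/1025, M5=0
seg 0: a=3, c=M0/2=0, d=(M1−M0)/(6·1)=936/1025, b=Δ0−h0·(2M0+M1)/6=-2986/1025
seg 1: a=1, c=M1/2=2808/1025, d=(M2−M1)/(6·1)=-321/205, b=Δ1−h1·(2M1+M2)/6=-178/1025
seg 2: a=2, c=M2/2=-2007/1025, d=(M3−M2)/(6·1)=359/1025, b=Δ2−h2·(2M2+M3)/6=623/1025
seg 3: a=1, c=M3/2=-186/205, d=(M4−M3)/(6·3)=1018/3075, b=Δ3−h3·(2M3+M4)/6=-2314/1025
seg 4: a=-5, c=M4/2=2124/1025, d=(M5−M4)/(6·2)=-354/1025, b=Δ4−h4·(2M4+M5)/6=1268/1025
t_q=9/2 → seg 3, τ=3/2; S=1+-2314/1025·τ+-186/205·τ²+1018/3075·τ³=-13573/4100

  seg 0: a=3 b=-2986/1025 c=0 d=936/1025
  seg 1: a=1 b=-178/1025 c=2808/1025 d=-321/205
  seg 2: a=2 b=623/1025 c=-2007/1025 d=359/1025
  seg 3: a=1 b=-2314/1025 c=-186/205 d=1018/3075
  seg 4: a=-5 b=1268/1025 c=2124/1025 d=-354/1025
S(9/2) = -13573/4100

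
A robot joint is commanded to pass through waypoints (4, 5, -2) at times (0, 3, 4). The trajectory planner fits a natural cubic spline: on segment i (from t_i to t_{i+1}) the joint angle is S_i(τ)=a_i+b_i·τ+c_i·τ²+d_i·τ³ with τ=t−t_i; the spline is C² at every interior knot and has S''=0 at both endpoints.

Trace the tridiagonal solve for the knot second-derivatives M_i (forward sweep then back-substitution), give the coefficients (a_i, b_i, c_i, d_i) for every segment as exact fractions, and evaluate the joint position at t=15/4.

Δ: Δ0=1/3, Δ1=-7
row 1: diag=8, rhs=-44; c'=1/8, d'=-11/2
back: M1=-11/2
M: M0=0, M1=-11/2, M2=0
seg 0: a=4, c=M0/2=0, d=(M1−M0)/(6·3)=-11/36, b=Δ0−h0·(2M0+M1)/6=37/12
seg 1: a=5, c=M1/2=-11/4, d=(M2−M1)/(6·1)=11/12, b=Δ1−h1·(2M1+M2)/6=-31/6
t_q=15/4 → seg 1, τ=3/4; S=5+-31/6·τ+-11/4·τ²+11/12·τ³=-9/256

  seg 0: a=4 b=37/12 c=0 d=-11/36
  seg 1: a=5 b=-31/6 c=-11/4 d=11/12
S(15/4) = -9/256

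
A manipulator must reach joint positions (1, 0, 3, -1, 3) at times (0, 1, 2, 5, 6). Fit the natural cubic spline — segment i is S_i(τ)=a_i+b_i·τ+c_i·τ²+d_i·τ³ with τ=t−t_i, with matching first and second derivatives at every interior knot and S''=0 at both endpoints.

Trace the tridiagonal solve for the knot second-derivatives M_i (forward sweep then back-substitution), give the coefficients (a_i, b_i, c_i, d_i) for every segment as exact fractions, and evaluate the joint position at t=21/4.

  seg 0: a=1 b=-362/159 c=0 d=203/159
  seg 1: a=0 b=247/159 c=203/53 d=-379/159
  seg 2: a=3 b=328/159 c=-176/53 d=116/159
  seg 3: a=-1 b=292/159 c=172/53 d=-172/159
S(21/4) = -301/848

Δ: Δ0=-1, Δ1=3, Δ2=-4/3, Δ3=4
row 1: diag=4, rhs=24; c'=1/4, d'=6
row 2: denom=8−1·1/4=31/4; d'=(-26−1·6)/(31/4)=-128/31
row 3: denom=8−3·12/31=212/31; d'=(32−3·-128/31)/(212/31)=344/53
back: M3=344/53
back: M2=-128/31−12/31·344/53=-352/53
back: M1=6−1/4·-352/53=406/53
M: M0=0, M1=406/53, M2=-352/53, M3=344/53, M4=0
seg 0: a=1, c=M0/2=0, d=(M1−M0)/(6·1)=203/159, b=Δ0−h0·(2M0+M1)/6=-362/159
seg 1: a=0, c=M1/2=203/53, d=(M2−M1)/(6·1)=-379/159, b=Δ1−h1·(2M1+M2)/6=247/159
seg 2: a=3, c=M2/2=-176/53, d=(M3−M2)/(6·3)=116/159, b=Δ2−h2·(2M2+M3)/6=328/159
seg 3: a=-1, c=M3/2=172/53, d=(M4−M3)/(6·1)=-172/159, b=Δ3−h3·(2M3+M4)/6=292/159
t_q=21/4 → seg 3, τ=1/4; S=-1+292/159·τ+172/53·τ²+-172/159·τ³=-301/848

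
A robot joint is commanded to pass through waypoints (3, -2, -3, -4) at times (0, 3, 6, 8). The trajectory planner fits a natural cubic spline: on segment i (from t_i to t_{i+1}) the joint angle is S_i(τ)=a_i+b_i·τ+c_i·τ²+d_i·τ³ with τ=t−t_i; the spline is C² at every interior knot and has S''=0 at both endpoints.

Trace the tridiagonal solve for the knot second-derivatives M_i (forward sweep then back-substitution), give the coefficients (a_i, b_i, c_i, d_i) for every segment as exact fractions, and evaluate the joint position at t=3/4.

Δ: Δ0=-5/3, Δ1=-1/3, Δ2=-1/2
row 1: diag=12, rhs=8; c'=1/4, d'=2/3
row 2: denom=10−3·1/4=37/4; d'=(-1−3·2/3)/(37/4)=-12/37
back: M2=-12/37
back: M1=2/3−1/4·-12/37=83/111
M: M0=0, M1=83/111, M2=-12/37, M3=0
seg 0: a=3, c=M0/2=0, d=(M1−M0)/(6·3)=83/1998, b=Δ0−h0·(2M0+M1)/6=-151/74
seg 1: a=-2, c=M1/2=83/222, d=(M2−M1)/(6·3)=-119/1998, b=Δ1−h1·(2M1+M2)/6=-34/37
seg 2: a=-3, c=M2/2=-6/37, d=(M3−M2)/(6·2)=1/37, b=Δ2−h2·(2M2+M3)/6=-21/74
t_q=3/4 → seg 0, τ=3/4; S=3+-151/74·τ+0·τ²+83/1998·τ³=7043/4736

  seg 0: a=3 b=-151/74 c=0 d=83/1998
  seg 1: a=-2 b=-34/37 c=83/222 d=-119/1998
  seg 2: a=-3 b=-21/74 c=-6/37 d=1/37
S(3/4) = 7043/4736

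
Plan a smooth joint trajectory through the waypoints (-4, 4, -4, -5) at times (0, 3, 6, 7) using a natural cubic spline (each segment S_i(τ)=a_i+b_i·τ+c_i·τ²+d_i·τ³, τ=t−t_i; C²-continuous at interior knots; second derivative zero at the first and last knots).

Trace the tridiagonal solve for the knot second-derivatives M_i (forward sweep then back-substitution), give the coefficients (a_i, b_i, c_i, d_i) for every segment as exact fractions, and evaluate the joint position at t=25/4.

Δ: Δ0=8/3, Δ1=-8/3, Δ2=-1
row 1: diag=12, rhs=-32; c'=1/4, d'=-8/3
row 2: denom=8−3·1/4=29/4; d'=(10−3·-8/3)/(29/4)=72/29
back: M2=72/29
back: M1=-8/3−1/4·72/29=-286/87
M: M0=0, M1=-286/87, M2=72/29, M3=0
seg 0: a=-4, c=M0/2=0, d=(M1−M0)/(6·3)=-143/783, b=Δ0−h0·(2M0+M1)/6=125/29
seg 1: a=4, c=M1/2=-143/87, d=(M2−M1)/(6·3)=251/783, b=Δ1−h1·(2M1+M2)/6=-18/29
seg 2: a=-4, c=M2/2=36/29, d=(M3−M2)/(6·1)=-12/29, b=Δ2−h2·(2M2+M3)/6=-53/29
t_q=25/4 → seg 2, τ=1/4; S=-4+-53/29·τ+36/29·τ²+-12/29·τ³=-2035/464

  seg 0: a=-4 b=125/29 c=0 d=-143/783
  seg 1: a=4 b=-18/29 c=-143/87 d=251/783
  seg 2: a=-4 b=-53/29 c=36/29 d=-12/29
S(25/4) = -2035/464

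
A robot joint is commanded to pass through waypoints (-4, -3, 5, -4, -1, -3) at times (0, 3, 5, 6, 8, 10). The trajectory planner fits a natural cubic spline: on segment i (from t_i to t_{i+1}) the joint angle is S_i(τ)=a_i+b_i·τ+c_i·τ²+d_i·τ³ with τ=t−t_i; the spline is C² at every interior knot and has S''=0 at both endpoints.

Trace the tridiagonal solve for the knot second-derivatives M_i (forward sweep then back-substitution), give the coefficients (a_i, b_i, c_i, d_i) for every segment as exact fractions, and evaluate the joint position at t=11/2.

  seg 0: a=-4 b=-8981/3576 c=0 d=3391/10728
  seg 1: a=-3 b=10769/1788 c=3391/1192 d=-6895/3576
  seg 2: a=5 b=-10255/1788 c=-10399/1192 d=19523/3576
  seg 3: a=-4 b=-24335/3576 c=2281/298 d=-25045/14304
  seg 4: a=-1 b=5009/1788 c=-6797/2384 d=6797/14304
S(11/2) = 6043/9536

Δ: Δ0=1/3, Δ1=4, Δ2=-9, Δ3=3/2, Δ4=-1
row 1: diag=10, rhs=22; c'=1/5, d'=11/5
row 2: denom=6−2·1/5=28/5; d'=(-78−2·11/5)/(28/5)=-103/7
row 3: denom=6−1·5/28=163/28; d'=(63−1·-103/7)/(163/28)=2176/163
row 4: denom=8−2·56/163=1192/163; d'=(-15−2·2176/163)/(1192/163)=-6797/1192
back: M4=-6797/1192
back: M3=2176/163−56/163·-6797/1192=2281/149
back: M2=-103/7−5/28·2281/149=-10399/596
back: M1=11/5−1/5·-10399/596=3391/596
M: M0=0, M1=3391/596, M2=-10399/596, M3=2281/149, M4=-6797/1192, M5=0
seg 0: a=-4, c=M0/2=0, d=(M1−M0)/(6·3)=3391/10728, b=Δ0−h0·(2M0+M1)/6=-8981/3576
seg 1: a=-3, c=M1/2=3391/1192, d=(M2−M1)/(6·2)=-6895/3576, b=Δ1−h1·(2M1+M2)/6=10769/1788
seg 2: a=5, c=M2/2=-10399/1192, d=(M3−M2)/(6·1)=19523/3576, b=Δ2−h2·(2M2+M3)/6=-10255/1788
seg 3: a=-4, c=M3/2=2281/298, d=(M4−M3)/(6·2)=-25045/14304, b=Δ3−h3·(2M3+M4)/6=-24335/3576
seg 4: a=-1, c=M4/2=-6797/2384, d=(M5−M4)/(6·2)=6797/14304, b=Δ4−h4·(2M4+M5)/6=5009/1788
t_q=11/2 → seg 2, τ=1/2; S=5+-10255/1788·τ+-10399/1192·τ²+19523/3576·τ³=6043/9536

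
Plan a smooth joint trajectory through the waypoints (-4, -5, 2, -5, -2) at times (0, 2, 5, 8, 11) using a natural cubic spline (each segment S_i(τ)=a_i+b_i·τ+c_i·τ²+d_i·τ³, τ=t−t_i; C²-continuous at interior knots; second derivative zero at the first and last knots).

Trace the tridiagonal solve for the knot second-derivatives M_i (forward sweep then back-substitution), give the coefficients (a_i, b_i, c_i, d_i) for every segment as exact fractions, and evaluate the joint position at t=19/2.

Δ: Δ0=-1/2, Δ1=7/3, Δ2=-7/3, Δ3=1
row 1: diag=10, rhs=17; c'=3/10, d'=17/10
row 2: denom=12−3·3/10=111/10; d'=(-28−3·17/10)/(111/10)=-331/111
row 3: denom=12−3·10/37=414/37; d'=(20−3·-331/111)/(414/37)=119/46
back: M3=119/46
back: M2=-331/111−10/37·119/46=-254/69
back: M1=17/10−3/10·-254/69=129/46
M: M0=0, M1=129/46, M2=-254/69, M3=119/46, M4=0
seg 0: a=-4, c=M0/2=0, d=(M1−M0)/(6·2)=43/184, b=Δ0−h0·(2M0+M1)/6=-33/23
seg 1: a=-5, c=M1/2=129/92, d=(M2−M1)/(6·3)=-895/2484, b=Δ1−h1·(2M1+M2)/6=63/46
seg 2: a=2, c=M2/2=-127/69, d=(M3−M2)/(6·3)=865/2484, b=Δ2−h2·(2M2+M3)/6=5/92
seg 3: a=-5, c=M3/2=119/92, d=(M4−M3)/(6·3)=-119/828, b=Δ3−h3·(2M3+M4)/6=-73/46
t_q=19/2 → seg 3, τ=3/2; S=-5+-73/46·τ+119/92·τ²+-119/828·τ³=-3647/736

  seg 0: a=-4 b=-33/23 c=0 d=43/184
  seg 1: a=-5 b=63/46 c=129/92 d=-895/2484
  seg 2: a=2 b=5/92 c=-127/69 d=865/2484
  seg 3: a=-5 b=-73/46 c=119/92 d=-119/828
S(19/2) = -3647/736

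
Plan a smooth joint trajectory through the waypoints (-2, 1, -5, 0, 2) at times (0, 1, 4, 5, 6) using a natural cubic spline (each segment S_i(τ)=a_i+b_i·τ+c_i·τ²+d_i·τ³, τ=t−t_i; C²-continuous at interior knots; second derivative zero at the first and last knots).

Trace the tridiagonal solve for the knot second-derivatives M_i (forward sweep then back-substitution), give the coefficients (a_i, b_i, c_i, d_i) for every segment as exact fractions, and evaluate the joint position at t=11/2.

Δ: Δ0=3, Δ1=-2, Δ2=5, Δ3=2
row 1: diag=8, rhs=-30; c'=3/8, d'=-15/4
row 2: denom=8−3·3/8=55/8; d'=(42−3·-15/4)/(55/8)=426/55
row 3: denom=4−1·8/55=212/55; d'=(-18−1·426/55)/(212/55)=-354/53
back: M3=-354/53
back: M2=426/55−8/55·-354/53=462/53
back: M1=-15/4−3/8·462/53=-372/53
M: M0=0, M1=-372/53, M2=462/53, M3=-354/53, M4=0
seg 0: a=-2, c=M0/2=0, d=(M1−M0)/(6·1)=-62/53, b=Δ0−h0·(2M0+M1)/6=221/53
seg 1: a=1, c=M1/2=-186/53, d=(M2−M1)/(6·3)=139/159, b=Δ1−h1·(2M1+M2)/6=35/53
seg 2: a=-5, c=M2/2=231/53, d=(M3−M2)/(6·1)=-136/53, b=Δ2−h2·(2M2+M3)/6=170/53
seg 3: a=0, c=M3/2=-177/53, d=(M4−M3)/(6·1)=59/53, b=Δ3−h3·(2M3+M4)/6=224/53
t_q=11/2 → seg 3, τ=1/2; S=0+224/53·τ+-177/53·τ²+59/53·τ³=601/424

  seg 0: a=-2 b=221/53 c=0 d=-62/53
  seg 1: a=1 b=35/53 c=-186/53 d=139/159
  seg 2: a=-5 b=170/53 c=231/53 d=-136/53
  seg 3: a=0 b=224/53 c=-177/53 d=59/53
S(11/2) = 601/424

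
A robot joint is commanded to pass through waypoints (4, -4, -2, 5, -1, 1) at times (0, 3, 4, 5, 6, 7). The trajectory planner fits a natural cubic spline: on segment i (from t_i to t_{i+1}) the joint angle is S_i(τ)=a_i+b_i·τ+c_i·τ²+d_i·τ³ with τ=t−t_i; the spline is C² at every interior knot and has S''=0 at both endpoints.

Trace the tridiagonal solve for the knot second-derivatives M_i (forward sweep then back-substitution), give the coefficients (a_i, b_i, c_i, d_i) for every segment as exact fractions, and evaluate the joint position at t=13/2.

Δ: Δ0=-8/3, Δ1=2, Δ2=7, Δ3=-6, Δ4=2
row 1: diag=8, rhs=28; c'=1/8, d'=7/2
row 2: denom=4−1·1/8=31/8; d'=(30−1·7/2)/(31/8)=212/31
row 3: denom=4−1·8/31=116/31; d'=(-78−1·212/31)/(116/31)=-1315/58
row 4: denom=4−1·31/116=433/116; d'=(48−1·-1315/58)/(433/116)=8198/433
back: M4=8198/433
back: M3=-1315/58−31/116·8198/433=-12008/433
back: M2=212/31−8/31·-12008/433=6060/433
back: M1=7/2−1/8·6060/433=758/433
M: M0=0, M1=758/433, M2=6060/433, M3=-12008/433, M4=8198/433, M5=0
seg 0: a=4, c=M0/2=0, d=(M1−M0)/(6·3)=379/3897, b=Δ0−h0·(2M0+M1)/6=-4601/1299
seg 1: a=-4, c=M1/2=379/433, d=(M2−M1)/(6·1)=2651/1299, b=Δ1−h1·(2M1+M2)/6=-1190/1299
seg 2: a=-2, c=M2/2=3030/433, d=(M3−M2)/(6·1)=-9034/1299, b=Δ2−h2·(2M2+M3)/6=9037/1299
seg 3: a=5, c=M3/2=-6004/433, d=(M4−M3)/(6·1)=10103/1299, b=Δ3−h3·(2M3+M4)/6=115/1299
seg 4: a=-1, c=M4/2=4099/433, d=(M5−M4)/(6·1)=-4099/1299, b=Δ4−h4·(2M4+M5)/6=-5600/1299
t_q=13/2 → seg 4, τ=1/2; S=-1+-5600/1299·τ+4099/433·τ²+-4099/1299·τ³=-4099/3464

  seg 0: a=4 b=-4601/1299 c=0 d=379/3897
  seg 1: a=-4 b=-1190/1299 c=379/433 d=2651/1299
  seg 2: a=-2 b=9037/1299 c=3030/433 d=-9034/1299
  seg 3: a=5 b=115/1299 c=-6004/433 d=10103/1299
  seg 4: a=-1 b=-5600/1299 c=4099/433 d=-4099/1299
S(13/2) = -4099/3464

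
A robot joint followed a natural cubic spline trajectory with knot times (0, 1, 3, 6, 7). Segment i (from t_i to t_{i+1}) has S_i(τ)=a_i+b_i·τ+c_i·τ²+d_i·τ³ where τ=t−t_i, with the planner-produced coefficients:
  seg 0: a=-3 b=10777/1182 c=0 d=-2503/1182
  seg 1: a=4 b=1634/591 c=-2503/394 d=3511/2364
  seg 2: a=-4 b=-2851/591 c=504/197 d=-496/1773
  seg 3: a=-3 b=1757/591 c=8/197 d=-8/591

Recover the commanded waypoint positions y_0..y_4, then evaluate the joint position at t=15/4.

y_0=-3 y_1=4 y_2=-4 y_3=-3 y_4=0
S(15/4) = -2481/394

y_0 = S_0(0) = a_0 = -3
y_1 = S_1(0) = a_1 = 4
y_2 = S_2(0) = a_2 = -4
y_3 = S_3(0) = a_3 = -3
y_4 = S_3(1) = 0
t_q=15/4 is in segment 2 (τ=3/4); S_2(τ)=-2481/394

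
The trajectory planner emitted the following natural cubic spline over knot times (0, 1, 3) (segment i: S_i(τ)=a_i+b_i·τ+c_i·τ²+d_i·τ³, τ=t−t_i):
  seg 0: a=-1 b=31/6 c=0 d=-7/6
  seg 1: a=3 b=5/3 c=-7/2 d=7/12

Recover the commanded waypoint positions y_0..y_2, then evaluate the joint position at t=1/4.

y_0=-1 y_1=3 y_2=-3
S(1/4) = 35/128

y_0 = S_0(0) = a_0 = -1
y_1 = S_1(0) = a_1 = 3
y_2 = S_1(2) = -3
t_q=1/4 is in segment 0 (τ=1/4); S_0(τ)=35/128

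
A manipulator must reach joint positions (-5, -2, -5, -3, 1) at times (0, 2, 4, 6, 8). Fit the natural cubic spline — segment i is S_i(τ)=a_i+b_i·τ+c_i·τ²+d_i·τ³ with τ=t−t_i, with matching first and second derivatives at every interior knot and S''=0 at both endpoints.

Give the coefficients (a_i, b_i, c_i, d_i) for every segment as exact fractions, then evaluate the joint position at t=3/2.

  seg 0: a=-5 b=69/28 c=0 d=-27/112
  seg 1: a=-2 b=-3/7 c=-81/56 d=51/112
  seg 2: a=-5 b=-3/4 c=9/7 d=-23/112
  seg 3: a=-3 b=27/14 c=3/56 d=-1/112
S(3/2) = -271/128

Δ: Δ0=3/2, Δ1=-3/2, Δ2=1, Δ3=2
row 1: diag=8, rhs=-18; c'=1/4, d'=-9/4
row 2: denom=8−2·1/4=15/2; d'=(15−2·-9/4)/(15/2)=13/5
row 3: denom=8−2·4/15=112/15; d'=(6−2·13/5)/(112/15)=3/28
back: M3=3/28
back: M2=13/5−4/15·3/28=18/7
back: M1=-9/4−1/4·18/7=-81/28
M: M0=0, M1=-81/28, M2=18/7, M3=3/28, M4=0
seg 0: a=-5, c=M0/2=0, d=(M1−M0)/(6·2)=-27/112, b=Δ0−h0·(2M0+M1)/6=69/28
seg 1: a=-2, c=M1/2=-81/56, d=(M2−M1)/(6·2)=51/112, b=Δ1−h1·(2M1+M2)/6=-3/7
seg 2: a=-5, c=M2/2=9/7, d=(M3−M2)/(6·2)=-23/112, b=Δ2−h2·(2M2+M3)/6=-3/4
seg 3: a=-3, c=M3/2=3/56, d=(M4−M3)/(6·2)=-1/112, b=Δ3−h3·(2M3+M4)/6=27/14
t_q=3/2 → seg 0, τ=3/2; S=-5+69/28·τ+0·τ²+-27/112·τ³=-271/128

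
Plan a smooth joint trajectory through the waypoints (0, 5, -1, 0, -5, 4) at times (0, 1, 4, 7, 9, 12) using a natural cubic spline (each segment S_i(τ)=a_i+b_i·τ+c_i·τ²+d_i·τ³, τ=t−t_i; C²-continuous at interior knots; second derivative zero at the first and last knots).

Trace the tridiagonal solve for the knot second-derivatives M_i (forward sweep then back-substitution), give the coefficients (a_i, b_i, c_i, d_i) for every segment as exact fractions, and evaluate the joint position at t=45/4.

Δ: Δ0=5, Δ1=-2, Δ2=1/3, Δ3=-5/2, Δ4=3
row 1: diag=8, rhs=-42; c'=3/8, d'=-21/4
row 2: denom=12−3·3/8=87/8; d'=(14−3·-21/4)/(87/8)=238/87
row 3: denom=10−3·8/29=266/29; d'=(-17−3·238/87)/(266/29)=-731/266
row 4: denom=10−2·29/133=1272/133; d'=(33−2·-731/266)/(1272/133)=640/159
back: M4=640/159
back: M3=-731/266−29/133·640/159=-1153/318
back: M2=238/87−8/29·-1153/318=198/53
back: M1=-21/4−3/8·198/53=-705/106
M: M0=0, M1=-705/106, M2=198/53, M3=-1153/318, M4=640/159, M5=0
seg 0: a=0, c=M0/2=0, d=(M1−M0)/(6·1)=-235/212, b=Δ0−h0·(2M0+M1)/6=1295/212
seg 1: a=5, c=M1/2=-705/212, d=(M2−M1)/(6·3)=367/636, b=Δ1−h1·(2M1+M2)/6=295/106
seg 2: a=-1, c=M2/2=99/53, d=(M3−M2)/(6·3)=-2341/5724, b=Δ2−h2·(2M2+M3)/6=-337/212
seg 3: a=0, c=M3/2=-1153/636, d=(M4−M3)/(6·2)=811/1272, b=Δ3−h3·(2M3+M4)/6=-151/106
seg 4: a=-5, c=M4/2=320/159, d=(M5−M4)/(6·3)=-320/1431, b=Δ4−h4·(2M4+M5)/6=-163/159
t_q=45/4 → seg 4, τ=9/4; S=-5+-163/159·τ+320/159·τ²+-320/1431·τ³=71/212

  seg 0: a=0 b=1295/212 c=0 d=-235/212
  seg 1: a=5 b=295/106 c=-705/212 d=367/636
  seg 2: a=-1 b=-337/212 c=99/53 d=-2341/5724
  seg 3: a=0 b=-151/106 c=-1153/636 d=811/1272
  seg 4: a=-5 b=-163/159 c=320/159 d=-320/1431
S(45/4) = 71/212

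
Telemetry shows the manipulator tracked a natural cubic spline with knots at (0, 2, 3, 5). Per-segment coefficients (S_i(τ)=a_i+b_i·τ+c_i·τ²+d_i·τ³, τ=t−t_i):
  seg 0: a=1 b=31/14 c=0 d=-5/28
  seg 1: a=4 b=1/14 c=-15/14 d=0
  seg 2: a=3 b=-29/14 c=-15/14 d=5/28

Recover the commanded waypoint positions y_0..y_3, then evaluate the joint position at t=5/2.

y_0 = S_0(0) = a_0 = 1
y_1 = S_1(0) = a_1 = 4
y_2 = S_2(0) = a_2 = 3
y_3 = S_2(2) = -4
t_q=5/2 is in segment 1 (τ=1/2); S_1(τ)=211/56

y_0=1 y_1=4 y_2=3 y_3=-4
S(5/2) = 211/56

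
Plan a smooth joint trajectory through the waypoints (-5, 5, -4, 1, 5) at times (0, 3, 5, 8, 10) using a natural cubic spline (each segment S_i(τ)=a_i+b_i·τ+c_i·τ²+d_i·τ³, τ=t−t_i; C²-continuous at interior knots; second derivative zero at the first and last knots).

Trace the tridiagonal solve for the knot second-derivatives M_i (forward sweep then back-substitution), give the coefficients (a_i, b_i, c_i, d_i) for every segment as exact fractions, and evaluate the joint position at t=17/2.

  seg 0: a=-5 b=2161/348 c=0 d=-1001/3132
  seg 1: a=5 b=-421/174 c=-1001/348 d=213/232
  seg 2: a=-4 b=-253/87 c=229/87 d=-289/783
  seg 3: a=1 b=254/87 c=-20/29 d=10/87
S(17/2) = 267/116

Δ: Δ0=10/3, Δ1=-9/2, Δ2=5/3, Δ3=2
row 1: diag=10, rhs=-47; c'=1/5, d'=-47/10
row 2: denom=10−2·1/5=48/5; d'=(37−2·-47/10)/(48/5)=29/6
row 3: denom=10−3·5/16=145/16; d'=(2−3·29/6)/(145/16)=-40/29
back: M3=-40/29
back: M2=29/6−5/16·-40/29=458/87
back: M1=-47/10−1/5·458/87=-1001/174
M: M0=0, M1=-1001/174, M2=458/87, M3=-40/29, M4=0
seg 0: a=-5, c=M0/2=0, d=(M1−M0)/(6·3)=-1001/3132, b=Δ0−h0·(2M0+M1)/6=2161/348
seg 1: a=5, c=M1/2=-1001/348, d=(M2−M1)/(6·2)=213/232, b=Δ1−h1·(2M1+M2)/6=-421/174
seg 2: a=-4, c=M2/2=229/87, d=(M3−M2)/(6·3)=-289/783, b=Δ2−h2·(2M2+M3)/6=-253/87
seg 3: a=1, c=M3/2=-20/29, d=(M4−M3)/(6·2)=10/87, b=Δ3−h3·(2M3+M4)/6=254/87
t_q=17/2 → seg 3, τ=1/2; S=1+254/87·τ+-20/29·τ²+10/87·τ³=267/116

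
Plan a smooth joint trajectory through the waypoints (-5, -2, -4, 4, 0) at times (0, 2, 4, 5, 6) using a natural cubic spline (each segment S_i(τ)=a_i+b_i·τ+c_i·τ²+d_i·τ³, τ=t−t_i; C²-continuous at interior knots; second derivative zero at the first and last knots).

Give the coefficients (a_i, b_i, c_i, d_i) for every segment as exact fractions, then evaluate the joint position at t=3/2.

  seg 0: a=-5 b=559/168 c=0 d=-307/672
  seg 1: a=-2 b=-181/84 c=-307/112 d=1115/672
  seg 2: a=-4 b=163/24 c=101/14 d=-1009/168
  seg 3: a=4 b=269/84 c=-605/56 d=605/168
S(3/2) = -397/256

Δ: Δ0=3/2, Δ1=-1, Δ2=8, Δ3=-4
row 1: diag=8, rhs=-15; c'=1/4, d'=-15/8
row 2: denom=6−2·1/4=11/2; d'=(54−2·-15/8)/(11/2)=21/2
row 3: denom=4−1·2/11=42/11; d'=(-72−1·21/2)/(42/11)=-605/28
back: M3=-605/28
back: M2=21/2−2/11·-605/28=101/7
back: M1=-15/8−1/4·101/7=-307/56
M: M0=0, M1=-307/56, M2=101/7, M3=-605/28, M4=0
seg 0: a=-5, c=M0/2=0, d=(M1−M0)/(6·2)=-307/672, b=Δ0−h0·(2M0+M1)/6=559/168
seg 1: a=-2, c=M1/2=-307/112, d=(M2−M1)/(6·2)=1115/672, b=Δ1−h1·(2M1+M2)/6=-181/84
seg 2: a=-4, c=M2/2=101/14, d=(M3−M2)/(6·1)=-1009/168, b=Δ2−h2·(2M2+M3)/6=163/24
seg 3: a=4, c=M3/2=-605/56, d=(M4−M3)/(6·1)=605/168, b=Δ3−h3·(2M3+M4)/6=269/84
t_q=3/2 → seg 0, τ=3/2; S=-5+559/168·τ+0·τ²+-307/672·τ³=-397/256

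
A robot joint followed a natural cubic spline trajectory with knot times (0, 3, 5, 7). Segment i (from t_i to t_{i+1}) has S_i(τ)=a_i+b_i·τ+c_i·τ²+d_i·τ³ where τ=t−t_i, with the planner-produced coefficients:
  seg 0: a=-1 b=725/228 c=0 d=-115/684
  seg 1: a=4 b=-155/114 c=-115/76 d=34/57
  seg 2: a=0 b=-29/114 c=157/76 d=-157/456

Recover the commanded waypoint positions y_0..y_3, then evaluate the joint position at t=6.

y_0 = S_0(0) = a_0 = -1
y_1 = S_1(0) = a_1 = 4
y_2 = S_2(0) = a_2 = 0
y_3 = S_2(2) = 5
t_q=6 is in segment 2 (τ=1); S_2(τ)=223/152

y_0=-1 y_1=4 y_2=0 y_3=5
S(6) = 223/152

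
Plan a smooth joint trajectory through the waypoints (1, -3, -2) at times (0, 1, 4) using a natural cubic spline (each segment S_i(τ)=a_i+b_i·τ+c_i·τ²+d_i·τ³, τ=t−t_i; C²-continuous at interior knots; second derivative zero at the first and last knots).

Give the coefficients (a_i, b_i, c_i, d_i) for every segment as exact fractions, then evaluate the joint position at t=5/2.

  seg 0: a=1 b=-109/24 c=0 d=13/24
  seg 1: a=-3 b=-35/12 c=13/8 d=-13/72
S(5/2) = -277/64

Δ: Δ0=-4, Δ1=1/3
row 1: diag=8, rhs=26; c'=3/8, d'=13/4
back: M1=13/4
M: M0=0, M1=13/4, M2=0
seg 0: a=1, c=M0/2=0, d=(M1−M0)/(6·1)=13/24, b=Δ0−h0·(2M0+M1)/6=-109/24
seg 1: a=-3, c=M1/2=13/8, d=(M2−M1)/(6·3)=-13/72, b=Δ1−h1·(2M1+M2)/6=-35/12
t_q=5/2 → seg 1, τ=3/2; S=-3+-35/12·τ+13/8·τ²+-13/72·τ³=-277/64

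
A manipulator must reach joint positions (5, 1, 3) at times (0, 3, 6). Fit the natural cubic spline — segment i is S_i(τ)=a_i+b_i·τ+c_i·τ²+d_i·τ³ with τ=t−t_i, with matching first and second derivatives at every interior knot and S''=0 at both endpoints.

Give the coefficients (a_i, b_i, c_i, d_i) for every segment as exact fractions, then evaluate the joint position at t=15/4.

  seg 0: a=5 b=-11/6 c=0 d=1/18
  seg 1: a=1 b=-1/3 c=1/2 d=-1/18
S(15/4) = 129/128

Δ: Δ0=-4/3, Δ1=2/3
row 1: diag=12, rhs=12; c'=1/4, d'=1
back: M1=1
M: M0=0, M1=1, M2=0
seg 0: a=5, c=M0/2=0, d=(M1−M0)/(6·3)=1/18, b=Δ0−h0·(2M0+M1)/6=-11/6
seg 1: a=1, c=M1/2=1/2, d=(M2−M1)/(6·3)=-1/18, b=Δ1−h1·(2M1+M2)/6=-1/3
t_q=15/4 → seg 1, τ=3/4; S=1+-1/3·τ+1/2·τ²+-1/18·τ³=129/128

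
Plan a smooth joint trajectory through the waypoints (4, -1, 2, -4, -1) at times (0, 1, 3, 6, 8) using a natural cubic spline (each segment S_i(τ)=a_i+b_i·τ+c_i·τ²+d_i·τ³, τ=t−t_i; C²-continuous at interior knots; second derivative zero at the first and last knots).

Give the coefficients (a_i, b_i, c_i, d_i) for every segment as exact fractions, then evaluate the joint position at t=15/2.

  seg 0: a=4 b=-6425/1012 c=0 d=1365/1012
  seg 1: a=-1 b=-1165/506 c=4095/1012 d=-2171/2024
  seg 2: a=2 b=256/253 c=-1209/506 d=701/1518
  seg 3: a=-4 b=-433/506 c=447/253 d=-149/506
S(15/2) = -9319/4048

Δ: Δ0=-5, Δ1=3/2, Δ2=-2, Δ3=3/2
row 1: diag=6, rhs=39; c'=1/3, d'=13/2
row 2: denom=10−2·1/3=28/3; d'=(-21−2·13/2)/(28/3)=-51/14
row 3: denom=10−3·9/28=253/28; d'=(21−3·-51/14)/(253/28)=894/253
back: M3=894/253
back: M2=-51/14−9/28·894/253=-1209/253
back: M1=13/2−1/3·-1209/253=4095/506
M: M0=0, M1=4095/506, M2=-1209/253, M3=894/253, M4=0
seg 0: a=4, c=M0/2=0, d=(M1−M0)/(6·1)=1365/1012, b=Δ0−h0·(2M0+M1)/6=-6425/1012
seg 1: a=-1, c=M1/2=4095/1012, d=(M2−M1)/(6·2)=-2171/2024, b=Δ1−h1·(2M1+M2)/6=-1165/506
seg 2: a=2, c=M2/2=-1209/506, d=(M3−M2)/(6·3)=701/1518, b=Δ2−h2·(2M2+M3)/6=256/253
seg 3: a=-4, c=M3/2=447/253, d=(M4−M3)/(6·2)=-149/506, b=Δ3−h3·(2M3+M4)/6=-433/506
t_q=15/2 → seg 3, τ=3/2; S=-4+-433/506·τ+447/253·τ²+-149/506·τ³=-9319/4048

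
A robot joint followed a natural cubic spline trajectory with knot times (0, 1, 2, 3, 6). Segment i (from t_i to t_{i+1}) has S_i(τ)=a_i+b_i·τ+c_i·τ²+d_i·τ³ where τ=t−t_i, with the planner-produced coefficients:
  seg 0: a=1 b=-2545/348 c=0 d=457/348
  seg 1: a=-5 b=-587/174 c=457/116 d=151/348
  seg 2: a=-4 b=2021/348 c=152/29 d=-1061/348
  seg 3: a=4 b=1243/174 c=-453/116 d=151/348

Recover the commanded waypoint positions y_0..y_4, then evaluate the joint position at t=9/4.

y_0 = S_0(0) = a_0 = 1
y_1 = S_1(0) = a_1 = -5
y_2 = S_2(0) = a_2 = -4
y_3 = S_3(0) = a_3 = 4
y_4 = S_3(3) = 2
t_q=9/4 is in segment 2 (τ=1/4); S_2(τ)=-16839/7424

y_0=1 y_1=-5 y_2=-4 y_3=4 y_4=2
S(9/4) = -16839/7424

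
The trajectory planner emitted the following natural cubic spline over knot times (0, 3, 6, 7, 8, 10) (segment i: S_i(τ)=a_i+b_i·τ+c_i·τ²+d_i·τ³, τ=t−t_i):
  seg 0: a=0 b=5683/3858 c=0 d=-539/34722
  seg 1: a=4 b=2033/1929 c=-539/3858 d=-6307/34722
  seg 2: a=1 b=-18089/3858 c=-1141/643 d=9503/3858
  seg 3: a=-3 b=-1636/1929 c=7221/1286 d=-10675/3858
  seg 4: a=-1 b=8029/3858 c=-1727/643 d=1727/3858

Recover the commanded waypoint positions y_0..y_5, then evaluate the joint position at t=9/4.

y_0 = S_0(0) = a_0 = 0
y_1 = S_1(0) = a_1 = 4
y_2 = S_2(0) = a_2 = 1
y_3 = S_3(0) = a_3 = -3
y_4 = S_4(0) = a_4 = -1
y_5 = S_4(2) = -4
t_q=9/4 is in segment 0 (τ=9/4); S_0(τ)=258231/82304

y_0=0 y_1=4 y_2=1 y_3=-3 y_4=-1 y_5=-4
S(9/4) = 258231/82304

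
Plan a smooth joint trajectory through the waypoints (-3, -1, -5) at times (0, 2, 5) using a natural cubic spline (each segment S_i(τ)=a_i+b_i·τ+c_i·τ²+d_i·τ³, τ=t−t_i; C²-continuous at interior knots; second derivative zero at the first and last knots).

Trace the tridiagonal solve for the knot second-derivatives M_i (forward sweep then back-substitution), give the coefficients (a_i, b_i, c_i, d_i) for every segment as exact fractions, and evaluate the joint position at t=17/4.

  seg 0: a=-3 b=22/15 c=0 d=-7/60
  seg 1: a=-1 b=1/15 c=-7/10 d=7/90
S(17/4) = -449/128

Δ: Δ0=1, Δ1=-4/3
row 1: diag=10, rhs=-14; c'=3/10, d'=-7/5
back: M1=-7/5
M: M0=0, M1=-7/5, M2=0
seg 0: a=-3, c=M0/2=0, d=(M1−M0)/(6·2)=-7/60, b=Δ0−h0·(2M0+M1)/6=22/15
seg 1: a=-1, c=M1/2=-7/10, d=(M2−M1)/(6·3)=7/90, b=Δ1−h1·(2M1+M2)/6=1/15
t_q=17/4 → seg 1, τ=9/4; S=-1+1/15·τ+-7/10·τ²+7/90·τ³=-449/128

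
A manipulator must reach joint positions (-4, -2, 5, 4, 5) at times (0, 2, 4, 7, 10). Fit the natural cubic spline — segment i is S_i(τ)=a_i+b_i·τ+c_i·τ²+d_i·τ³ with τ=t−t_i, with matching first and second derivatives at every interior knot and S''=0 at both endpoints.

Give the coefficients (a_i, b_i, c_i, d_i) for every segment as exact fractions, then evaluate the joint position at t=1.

  seg 0: a=-4 b=31/280 c=0 d=249/1120
  seg 1: a=-2 b=389/140 c=747/560 d=-109/224
  seg 2: a=5 b=91/40 c=-111/70 d=361/1512
  seg 3: a=4 b=-111/140 c=473/840 d=-473/7560
S(1) = -4107/1120

Δ: Δ0=1, Δ1=7/2, Δ2=-1/3, Δ3=1/3
row 1: diag=8, rhs=15; c'=1/4, d'=15/8
row 2: denom=10−2·1/4=19/2; d'=(-23−2·15/8)/(19/2)=-107/38
row 3: denom=12−3·6/19=210/19; d'=(4−3·-107/38)/(210/19)=473/420
back: M3=473/420
back: M2=-107/38−6/19·473/420=-111/35
back: M1=15/8−1/4·-111/35=747/280
M: M0=0, M1=747/280, M2=-111/35, M3=473/420, M4=0
seg 0: a=-4, c=M0/2=0, d=(M1−M0)/(6·2)=249/1120, b=Δ0−h0·(2M0+M1)/6=31/280
seg 1: a=-2, c=M1/2=747/560, d=(M2−M1)/(6·2)=-109/224, b=Δ1−h1·(2M1+M2)/6=389/140
seg 2: a=5, c=M2/2=-111/70, d=(M3−M2)/(6·3)=361/1512, b=Δ2−h2·(2M2+M3)/6=91/40
seg 3: a=4, c=M3/2=473/840, d=(M4−M3)/(6·3)=-473/7560, b=Δ3−h3·(2M3+M4)/6=-111/140
t_q=1 → seg 0, τ=1; S=-4+31/280·τ+0·τ²+249/1120·τ³=-4107/1120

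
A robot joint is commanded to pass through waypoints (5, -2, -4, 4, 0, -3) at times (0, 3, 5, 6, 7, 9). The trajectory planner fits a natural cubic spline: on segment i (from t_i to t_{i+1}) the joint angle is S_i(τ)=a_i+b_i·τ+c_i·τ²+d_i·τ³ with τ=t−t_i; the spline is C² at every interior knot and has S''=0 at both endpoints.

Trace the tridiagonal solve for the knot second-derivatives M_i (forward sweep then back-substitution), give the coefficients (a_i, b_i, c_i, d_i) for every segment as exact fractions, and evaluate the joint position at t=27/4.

  seg 0: a=5 b=-5113/3684 c=0 d=-129/1228
  seg 1: a=-2 b=-7781/1842 c=-1161/1228 d=4711/3684
  seg 2: a=-4 b=13519/1842 c=8261/1228 d=-22349/3684
  seg 3: a=4 b=9557/3684 c=-3522/307 d=17971/3684
  seg 4: a=0 b=-10529/1842 c=3883/1228 d=-3883/7368
S(27/4) = 121851/78592

Δ: Δ0=-7/3, Δ1=-1, Δ2=8, Δ3=-4, Δ4=-3/2
row 1: diag=10, rhs=8; c'=1/5, d'=4/5
row 2: denom=6−2·1/5=28/5; d'=(54−2·4/5)/(28/5)=131/14
row 3: denom=4−1·5/28=107/28; d'=(-72−1·131/14)/(107/28)=-2278/107
row 4: denom=6−1·28/107=614/107; d'=(15−1·-2278/107)/(614/107)=3883/614
back: M4=3883/614
back: M3=-2278/107−28/107·3883/614=-7044/307
back: M2=131/14−5/28·-7044/307=8261/614
back: M1=4/5−1/5·8261/614=-1161/614
M: M0=0, M1=-1161/614, M2=8261/614, M3=-7044/307, M4=3883/614, M5=0
seg 0: a=5, c=M0/2=0, d=(M1−M0)/(6·3)=-129/1228, b=Δ0−h0·(2M0+M1)/6=-5113/3684
seg 1: a=-2, c=M1/2=-1161/1228, d=(M2−M1)/(6·2)=4711/3684, b=Δ1−h1·(2M1+M2)/6=-7781/1842
seg 2: a=-4, c=M2/2=8261/1228, d=(M3−M2)/(6·1)=-22349/3684, b=Δ2−h2·(2M2+M3)/6=13519/1842
seg 3: a=4, c=M3/2=-3522/307, d=(M4−M3)/(6·1)=17971/3684, b=Δ3−h3·(2M3+M4)/6=9557/3684
seg 4: a=0, c=M4/2=3883/1228, d=(M5−M4)/(6·2)=-3883/7368, b=Δ4−h4·(2M4+M5)/6=-10529/1842
t_q=27/4 → seg 3, τ=3/4; S=4+9557/3684·τ+-3522/307·τ²+17971/3684·τ³=121851/78592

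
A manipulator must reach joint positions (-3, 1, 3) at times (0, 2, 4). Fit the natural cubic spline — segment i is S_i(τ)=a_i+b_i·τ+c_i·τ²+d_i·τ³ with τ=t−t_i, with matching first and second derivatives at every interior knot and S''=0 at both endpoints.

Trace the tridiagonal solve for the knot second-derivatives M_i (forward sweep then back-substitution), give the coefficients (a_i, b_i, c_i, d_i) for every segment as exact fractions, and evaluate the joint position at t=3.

  seg 0: a=-3 b=9/4 c=0 d=-1/16
  seg 1: a=1 b=3/2 c=-3/8 d=1/16
S(3) = 35/16

Δ: Δ0=2, Δ1=1
row 1: diag=8, rhs=-6; c'=1/4, d'=-3/4
back: M1=-3/4
M: M0=0, M1=-3/4, M2=0
seg 0: a=-3, c=M0/2=0, d=(M1−M0)/(6·2)=-1/16, b=Δ0−h0·(2M0+M1)/6=9/4
seg 1: a=1, c=M1/2=-3/8, d=(M2−M1)/(6·2)=1/16, b=Δ1−h1·(2M1+M2)/6=3/2
t_q=3 → seg 1, τ=1; S=1+3/2·τ+-3/8·τ²+1/16·τ³=35/16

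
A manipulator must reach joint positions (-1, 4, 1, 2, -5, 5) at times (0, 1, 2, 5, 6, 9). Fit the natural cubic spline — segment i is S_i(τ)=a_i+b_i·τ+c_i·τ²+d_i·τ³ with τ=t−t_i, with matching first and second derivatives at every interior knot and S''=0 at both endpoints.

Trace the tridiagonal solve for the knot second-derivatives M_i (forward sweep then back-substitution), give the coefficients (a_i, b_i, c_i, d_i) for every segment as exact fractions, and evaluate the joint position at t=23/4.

Δ: Δ0=5, Δ1=-3, Δ2=1/3, Δ3=-7, Δ4=10/3
row 1: diag=4, rhs=-48; c'=1/4, d'=-12
row 2: denom=8−1·1/4=31/4; d'=(20−1·-12)/(31/4)=128/31
row 3: denom=8−3·12/31=212/31; d'=(-44−3·128/31)/(212/31)=-437/53
row 4: denom=8−1·31/212=1665/212; d'=(62−1·-437/53)/(1665/212)=4964/555
back: M4=4964/555
back: M3=-437/53−31/212·4964/555=-5302/555
back: M2=128/31−12/31·-5302/555=1448/185
back: M1=-12−1/4·1448/185=-2582/185
M: M0=0, M1=-2582/185, M2=1448/185, M3=-5302/555, M4=4964/555, M5=0
seg 0: a=-1, c=M0/2=0, d=(M1−M0)/(6·1)=-1291/555, b=Δ0−h0·(2M0+M1)/6=4066/555
seg 1: a=4, c=M1/2=-1291/185, d=(M2−M1)/(6·1)=403/111, b=Δ1−h1·(2M1+M2)/6=193/555
seg 2: a=1, c=M2/2=724/185, d=(M3−M2)/(6·3)=-4823/4995, b=Δ2−h2·(2M2+M3)/6=-1508/555
seg 3: a=2, c=M3/2=-2651/555, d=(M4−M3)/(6·1)=1711/555, b=Δ3−h3·(2M3+M4)/6=-589/111
seg 4: a=-5, c=M4/2=2482/555, d=(M5−M4)/(6·3)=-2482/4995, b=Δ4−h4·(2M4+M5)/6=-1038/185
t_q=23/4 → seg 3, τ=3/4; S=2+-589/111·τ+-2651/555·τ²+1711/555·τ³=-39853/11840

  seg 0: a=-1 b=4066/555 c=0 d=-1291/555
  seg 1: a=4 b=193/555 c=-1291/185 d=403/111
  seg 2: a=1 b=-1508/555 c=724/185 d=-4823/4995
  seg 3: a=2 b=-589/111 c=-2651/555 d=1711/555
  seg 4: a=-5 b=-1038/185 c=2482/555 d=-2482/4995
S(23/4) = -39853/11840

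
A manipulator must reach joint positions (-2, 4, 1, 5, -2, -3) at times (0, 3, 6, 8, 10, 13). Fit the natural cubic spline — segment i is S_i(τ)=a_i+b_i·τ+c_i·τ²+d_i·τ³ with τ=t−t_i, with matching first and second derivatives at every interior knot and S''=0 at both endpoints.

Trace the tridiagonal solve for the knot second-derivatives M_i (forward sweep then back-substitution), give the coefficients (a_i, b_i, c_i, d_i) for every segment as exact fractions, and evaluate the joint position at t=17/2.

Δ: Δ0=2, Δ1=-1, Δ2=2, Δ3=-7/2, Δ4=-1/3
row 1: diag=12, rhs=-18; c'=1/4, d'=-3/2
row 2: denom=10−3·1/4=37/4; d'=(18−3·-3/2)/(37/4)=90/37
row 3: denom=8−2·8/37=280/37; d'=(-33−2·90/37)/(280/37)=-1401/280
row 4: denom=10−2·37/140=663/70; d'=(19−2·-1401/280)/(663/70)=4061/1326
back: M4=4061/1326
back: M3=-1401/280−37/140·4061/1326=-3854/663
back: M2=90/37−8/37·-3854/663=2446/663
back: M1=-3/2−1/4·2446/663=-1606/663
M: M0=0, M1=-1606/663, M2=2446/663, M3=-3854/663, M4=4061/1326, M5=0
seg 0: a=-2, c=M0/2=0, d=(M1−M0)/(6·3)=-803/5967, b=Δ0−h0·(2M0+M1)/6=2129/663
seg 1: a=4, c=M1/2=-803/663, d=(M2−M1)/(6·3)=2026/5967, b=Δ1−h1·(2M1+M2)/6=-280/663
seg 2: a=1, c=M2/2=1223/663, d=(M3−M2)/(6·2)=-175/221, b=Δ2−h2·(2M2+M3)/6=980/663
seg 3: a=5, c=M3/2=-1927/663, d=(M4−M3)/(6·2)=3923/5304, b=Δ3−h3·(2M3+M4)/6=-428/663
seg 4: a=-2, c=M4/2=4061/2652, d=(M5−M4)/(6·3)=-4061/23868, b=Δ4−h4·(2M4+M5)/6=-1501/442
t_q=17/2 → seg 3, τ=1/2; S=5+-428/663·τ+-1927/663·τ²+3923/5304·τ³=57185/14144

  seg 0: a=-2 b=2129/663 c=0 d=-803/5967
  seg 1: a=4 b=-280/663 c=-803/663 d=2026/5967
  seg 2: a=1 b=980/663 c=1223/663 d=-175/221
  seg 3: a=5 b=-428/663 c=-1927/663 d=3923/5304
  seg 4: a=-2 b=-1501/442 c=4061/2652 d=-4061/23868
S(17/2) = 57185/14144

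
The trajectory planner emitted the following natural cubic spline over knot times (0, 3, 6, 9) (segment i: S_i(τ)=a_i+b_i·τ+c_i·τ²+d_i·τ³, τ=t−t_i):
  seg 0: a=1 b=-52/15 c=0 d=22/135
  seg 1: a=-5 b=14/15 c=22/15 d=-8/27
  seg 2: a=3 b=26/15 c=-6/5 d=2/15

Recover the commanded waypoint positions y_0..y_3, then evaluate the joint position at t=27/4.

y_0=1 y_1=-5 y_2=3 y_3=1
S(27/4) = 589/160

y_0 = S_0(0) = a_0 = 1
y_1 = S_1(0) = a_1 = -5
y_2 = S_2(0) = a_2 = 3
y_3 = S_2(3) = 1
t_q=27/4 is in segment 2 (τ=3/4); S_2(τ)=589/160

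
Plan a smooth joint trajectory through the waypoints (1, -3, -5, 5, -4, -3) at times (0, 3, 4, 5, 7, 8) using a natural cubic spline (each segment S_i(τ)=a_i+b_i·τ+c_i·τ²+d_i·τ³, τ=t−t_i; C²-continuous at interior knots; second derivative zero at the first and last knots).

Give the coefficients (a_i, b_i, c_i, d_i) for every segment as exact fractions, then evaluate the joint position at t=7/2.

Δ: Δ0=-4/3, Δ1=-2, Δ2=10, Δ3=-9/2, Δ4=1
row 1: diag=8, rhs=-4; c'=1/8, d'=-1/2
row 2: denom=4−1·1/8=31/8; d'=(72−1·-1/2)/(31/8)=580/31
row 3: denom=6−1·8/31=178/31; d'=(-87−1·580/31)/(178/31)=-3277/178
row 4: denom=6−2·31/89=472/89; d'=(33−2·-3277/178)/(472/89)=3107/236
back: M4=3107/236
back: M3=-3277/178−31/89·3107/236=-5427/236
back: M2=580/31−8/31·-5427/236=1454/59
back: M1=-1/2−1/8·1454/59=-845/236
M: M0=0, M1=-845/236, M2=1454/59, M3=-5427/236, M4=3107/236, M5=0
seg 0: a=1, c=M0/2=0, d=(M1−M0)/(6·3)=-845/4248, b=Δ0−h0·(2M0+M1)/6=647/1416
seg 1: a=-3, c=M1/2=-845/472, d=(M2−M1)/(6·1)=6661/1416, b=Δ1−h1·(2M1+M2)/6=-3479/708
seg 2: a=-5, c=M2/2=727/59, d=(M3−M2)/(6·1)=-11243/1416, b=Δ2−h2·(2M2+M3)/6=7955/1416
seg 3: a=5, c=M3/2=-5427/472, d=(M4−M3)/(6·2)=4267/1416, b=Δ3−h3·(2M3+M4)/6=4561/708
seg 4: a=-4, c=M4/2=3107/472, d=(M5−M4)/(6·1)=-3107/1416, b=Δ4−h4·(2M4+M5)/6=-2399/708
t_q=7/2 → seg 1, τ=1/2; S=-3+-3479/708·τ+-845/472·τ²+6661/1416·τ³=-20075/3776

  seg 0: a=1 b=647/1416 c=0 d=-845/4248
  seg 1: a=-3 b=-3479/708 c=-845/472 d=6661/1416
  seg 2: a=-5 b=7955/1416 c=727/59 d=-11243/1416
  seg 3: a=5 b=4561/708 c=-5427/472 d=4267/1416
  seg 4: a=-4 b=-2399/708 c=3107/472 d=-3107/1416
S(7/2) = -20075/3776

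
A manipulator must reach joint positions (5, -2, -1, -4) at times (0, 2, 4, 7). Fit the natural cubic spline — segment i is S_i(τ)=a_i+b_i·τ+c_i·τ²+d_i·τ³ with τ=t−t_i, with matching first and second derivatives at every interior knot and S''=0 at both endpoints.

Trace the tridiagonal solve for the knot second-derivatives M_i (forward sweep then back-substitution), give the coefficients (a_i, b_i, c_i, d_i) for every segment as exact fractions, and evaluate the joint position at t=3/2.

  seg 0: a=5 b=-88/19 c=0 d=43/152
  seg 1: a=-2 b=-47/38 c=129/76 d=-63/152
  seg 2: a=-1 b=11/19 c=-15/19 d=5/57
S(3/2) = -1207/1216

Δ: Δ0=-7/2, Δ1=1/2, Δ2=-1
row 1: diag=8, rhs=24; c'=1/4, d'=3
row 2: denom=10−2·1/4=19/2; d'=(-9−2·3)/(19/2)=-30/19
back: M2=-30/19
back: M1=3−1/4·-30/19=129/38
M: M0=0, M1=129/38, M2=-30/19, M3=0
seg 0: a=5, c=M0/2=0, d=(M1−M0)/(6·2)=43/152, b=Δ0−h0·(2M0+M1)/6=-88/19
seg 1: a=-2, c=M1/2=129/76, d=(M2−M1)/(6·2)=-63/152, b=Δ1−h1·(2M1+M2)/6=-47/38
seg 2: a=-1, c=M2/2=-15/19, d=(M3−M2)/(6·3)=5/57, b=Δ2−h2·(2M2+M3)/6=11/19
t_q=3/2 → seg 0, τ=3/2; S=5+-88/19·τ+0·τ²+43/152·τ³=-1207/1216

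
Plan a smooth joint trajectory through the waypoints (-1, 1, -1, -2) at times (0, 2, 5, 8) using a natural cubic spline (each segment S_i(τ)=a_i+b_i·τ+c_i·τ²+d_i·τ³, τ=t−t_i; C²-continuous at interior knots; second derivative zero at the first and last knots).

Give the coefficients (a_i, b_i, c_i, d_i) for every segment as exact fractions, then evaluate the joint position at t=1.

Δ: Δ0=1, Δ1=-2/3, Δ2=-1/3
row 1: diag=10, rhs=-10; c'=3/10, d'=-1
row 2: denom=12−3·3/10=111/10; d'=(2−3·-1)/(111/10)=50/111
back: M2=50/111
back: M1=-1−3/10·50/111=-42/37
M: M0=0, M1=-42/37, M2=50/111, M3=0
seg 0: a=-1, c=M0/2=0, d=(M1−M0)/(6·2)=-7/74, b=Δ0−h0·(2M0+M1)/6=51/37
seg 1: a=1, c=M1/2=-21/37, d=(M2−M1)/(6·3)=88/999, b=Δ1−h1·(2M1+M2)/6=9/37
seg 2: a=-1, c=M2/2=25/111, d=(M3−M2)/(6·3)=-25/999, b=Δ2−h2·(2M2+M3)/6=-29/37
t_q=1 → seg 0, τ=1; S=-1+51/37·τ+0·τ²+-7/74·τ³=21/74

  seg 0: a=-1 b=51/37 c=0 d=-7/74
  seg 1: a=1 b=9/37 c=-21/37 d=88/999
  seg 2: a=-1 b=-29/37 c=25/111 d=-25/999
S(1) = 21/74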